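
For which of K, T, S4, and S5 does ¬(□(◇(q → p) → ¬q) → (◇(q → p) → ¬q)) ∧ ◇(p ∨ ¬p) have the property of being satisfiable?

K

T-tableau for the formula:
1. ¬(□(◇(q → p) → ¬q) → (◇(q → p) → ¬q)) ∧ ◇(p ∨ ¬p), 0
2. ¬(□(◇(q → p) → ¬q) → (◇(q → p) → ¬q)), 0
3. ◇(p ∨ ¬p), 0
4. □(◇(q → p) → ¬q), 0
5. ¬(◇(q → p) → ¬q), 0
6. ◇(q → p), 0
7. q, 0
8. ◇(q → p) → ¬q, 0
9. ¬◇(q → p), 0
10. ¬(q → p), 0
11. ¬p, 0
12. p ∨ ¬p, 1
13. ◇(q → p) → ¬q, 1
14. ¬(q → p), 1
15. q, 1
16. ¬p, 1
17. ¬◇(q → p), 1
18. q → p, 2
19. ◇(q → p) → ¬q, 2
20. ¬(q → p), 2
21. q, 2
22. ¬p, 2
23. p, 2
Accessibility: 0R0, 0R1, 0R2, 1R1, 2R2
Branch closes: p and ¬p both at 2.
Every branch closes (one shown): unsatisfiable in T, hence also in S4, S5 (every S4/S5-frame is a T-frame).
K-tableau for the formula:
1. ¬(□(◇(q → p) → ¬q) → (◇(q → p) → ¬q)) ∧ ◇(p ∨ ¬p), 0
2. ¬(□(◇(q → p) → ¬q) → (◇(q → p) → ¬q)), 0
3. ◇(p ∨ ¬p), 0
4. □(◇(q → p) → ¬q), 0
5. ¬(◇(q → p) → ¬q), 0
6. ◇(q → p), 0
7. q, 0
8. p ∨ ¬p, 1
9. ◇(q → p) → ¬q, 1
10. ¬p, 1
11. ¬q, 1
12. q → p, 2
13. ◇(q → p) → ¬q, 2
14. p, 2
15. ¬q, 2
Accessibility: 0R1, 0R2
Complete open branch: satisfiable in K.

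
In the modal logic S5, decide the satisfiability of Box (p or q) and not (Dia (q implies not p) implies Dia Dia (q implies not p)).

1. Box (p or q) and not (Dia (q implies not p) implies Dia Dia (q implies not p)), w0
2. Box (p or q), w0   [and-rule on 1]
3. not (Dia (q implies not p) implies Dia Dia (q implies not p)), w0   [and-rule on 1]
4. Dia (q implies not p), w0   [neg-implies-rule on 3]
5. not Dia Dia (q implies not p), w0   [neg-implies-rule on 3]
6. p or q, w0   [Box-rule on 2 via w0Rw0]
7. not Dia (q implies not p), w0   [neg-Dia-rule on 5 via w0Rw0]
8. not (q implies not p), w0   [neg-Dia-rule on 7 via w0Rw0]
9. q, w0   [neg-implies-rule on 8]
10. p, w0   [neg-implies-rule on 8]
11. q implies not p, w1   [Dia-rule on 4: fresh world w1, w0Rw1]
12. p or q, w1   [Box-rule on 2 via w0Rw1]
13. not Dia (q implies not p), w1   [neg-Dia-rule on 5 via w0Rw1]
14. not (q implies not p), w1   [neg-Dia-rule on 7 via w0Rw1]
15. q, w1   [neg-implies-rule on 14]
16. p, w1   [neg-implies-rule on 14]
17. not p, w1   [implies-rule on 11 (branches; this branch)]
Accessibility: w0Rw0, w0Rw1, w1Rw0, w1Rw1
Branch closes: p and not p both at w1.
All branches of the tableau close; one closing branch shown above.

No, unsatisfiable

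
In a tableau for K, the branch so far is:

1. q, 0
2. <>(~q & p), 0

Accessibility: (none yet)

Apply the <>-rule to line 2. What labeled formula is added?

a fresh world 1 with 0R1, and ~q & p at 1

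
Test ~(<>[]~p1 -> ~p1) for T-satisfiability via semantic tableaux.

Satisfiable (open branch found)

1. ~(<>[]~p1 -> ~p1), u
2. <>[]~p1, u
3. p1, u
4. []~p1, v
5. ~p1, v
Accessibility: uRu, uRv, vRv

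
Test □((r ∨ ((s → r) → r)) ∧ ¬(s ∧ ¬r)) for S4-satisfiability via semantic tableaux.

Satisfiable (open branch found)

1. □((r ∨ ((s → r) → r)) ∧ ¬(s ∧ ¬r)), u
2. (r ∨ ((s → r) → r)) ∧ ¬(s ∧ ¬r), u
3. r ∨ ((s → r) → r), u
4. ¬(s ∧ ¬r), u
5. (s → r) → r, u
6. r, u
Accessibility: uRu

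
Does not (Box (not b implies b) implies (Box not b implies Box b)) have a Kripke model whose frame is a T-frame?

1. not (Box (not b implies b) implies (Box not b implies Box b)), u
2. Box (not b implies b), u   [neg-implies-rule on 1]
3. not (Box not b implies Box b), u   [neg-implies-rule on 1]
4. Box not b, u   [neg-implies-rule on 3]
5. not Box b, u   [neg-implies-rule on 3]
6. not b implies b, u   [Box-rule on 2 via uRu]
7. not b, u   [Box-rule on 4 via uRu]
8. b, u   [implies-rule on 6 (branches; this branch)]
Accessibility: uRu
Branch closes: b and not b both at u.
(One branch shown.) All branches close.

No, unsatisfiable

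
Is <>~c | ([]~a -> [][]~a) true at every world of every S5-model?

Tableau for the negation ~(<>~c | ([]~a -> [][]~a)):
1. ~(<>~c | ([]~a -> [][]~a)), 0
2. ~<>~c, 0   [~|-rule on 1]
3. ~([]~a -> [][]~a), 0   [~|-rule on 1]
4. []~a, 0   [~->-rule on 3]
5. ~[][]~a, 0   [~->-rule on 3]
6. c, 0   [~<>-rule on 2 via 0R0]
7. ~a, 0   [[]-rule on 4 via 0R0]
8. ~[]~a, 1   [~[]-rule on 5: fresh world 1, 0R1]
9. c, 1   [~<>-rule on 2 via 0R1]
10. ~a, 1   [[]-rule on 4 via 0R1]
11. a, 2   [~[]-rule on 8: fresh world 2, 1R2]
12. c, 2   [~<>-rule on 2 via 0R2]
13. ~a, 2   [[]-rule on 4 via 0R2]
Accessibility: 0R0, 0R1, 0R2, 1R0, 1R1, 1R2, 2R0, 2R1, 2R2
Branch closes: a and ~a both at 2.
All branches of the negation close; one closing branch shown above.

Yes, valid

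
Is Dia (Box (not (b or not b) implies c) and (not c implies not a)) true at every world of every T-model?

Not valid

Tableau for the negation not Dia (Box (not (b or not b) implies c) and (not c implies not a)):
1. not Dia (Box (not (b or not b) implies c) and (not c implies not a)), w0
2. not (Box (not (b or not b) implies c) and (not c implies not a)), w0
3. not (not c implies not a), w0
4. not c, w0
5. a, w0
Accessibility: w0Rw0
The negation has an open branch (countermodel exists).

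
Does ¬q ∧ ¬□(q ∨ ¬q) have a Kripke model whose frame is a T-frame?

1. ¬q ∧ ¬□(q ∨ ¬q), u
2. ¬q, u
3. ¬□(q ∨ ¬q), u
4. ¬(q ∨ ¬q), v
5. ¬q, v
6. q, v
Accessibility: uRu, uRv, vRv
Branch closes: q and ¬q both at v.
Every branch closes; the branch above is one of them.

Unsatisfiable (every branch closes)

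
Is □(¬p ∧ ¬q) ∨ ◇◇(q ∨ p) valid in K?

No, not valid

Tableau for the negation ¬(□(¬p ∧ ¬q) ∨ ◇◇(q ∨ p)):
1. ¬(□(¬p ∧ ¬q) ∨ ◇◇(q ∨ p)), u
2. ¬□(¬p ∧ ¬q), u   [¬∨-rule on 1]
3. ¬◇◇(q ∨ p), u   [¬∨-rule on 1]
4. ¬(¬p ∧ ¬q), v   [¬□-rule on 2: fresh world v, uRv]
5. ¬◇(q ∨ p), v   [¬◇-rule on 3 via uRv]
6. q, v   [¬∧-rule on 4 (branches; this branch)]
Accessibility: uRv
The negation has an open branch (countermodel exists).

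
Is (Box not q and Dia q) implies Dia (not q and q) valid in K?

Tableau for the negation not ((Box not q and Dia q) implies Dia (not q and q)):
1. not ((Box not q and Dia q) implies Dia (not q and q)), 0
2. Box not q and Dia q, 0
3. not Dia (not q and q), 0
4. Box not q, 0
5. Dia q, 0
6. q, 1
7. not (not q and q), 1
8. not q, 1
Accessibility: 0R1
Branch closes: q and not q both at 1.
Every branch of the negation's tableau closes; the branch above is one of them.

Valid in K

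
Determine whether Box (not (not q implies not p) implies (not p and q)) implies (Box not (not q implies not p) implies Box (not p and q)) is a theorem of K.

Yes, valid

Tableau for the negation not (Box (not (not q implies not p) implies (not p and q)) implies (Box not (not q implies not p) implies Box (not p and q))):
1. not (Box (not (not q implies not p) implies (not p and q)) implies (Box not (not q implies not p) implies Box (not p and q))), w0
2. Box (not (not q implies not p) implies (not p and q)), w0
3. not (Box not (not q implies not p) implies Box (not p and q)), w0
4. Box not (not q implies not p), w0
5. not Box (not p and q), w0
6. not (not p and q), w1
7. not (not q implies not p) implies (not p and q), w1
8. not (not q implies not p), w1
9. not q, w1
10. p, w1
11. not p and q, w1
12. not p, w1
13. q, w1
Accessibility: w0Rw1
Branch closes: p and not p both at w1.
All branches of the negation close; one closing branch shown above.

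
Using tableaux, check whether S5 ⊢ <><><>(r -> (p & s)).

Tableau for the negation ~<><><>(r -> (p & s)):
1. ~<><><>(r -> (p & s)), w0
2. ~<><>(r -> (p & s)), w0
3. ~<>(r -> (p & s)), w0
4. ~(r -> (p & s)), w0
5. r, w0
6. ~(p & s), w0
7. ~s, w0
Accessibility: w0Rw0
The negation has an open branch (countermodel exists).

Not valid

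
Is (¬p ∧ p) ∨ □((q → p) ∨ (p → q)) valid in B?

Yes, valid

Tableau for the negation ¬((¬p ∧ p) ∨ □((q → p) ∨ (p → q))):
1. ¬((¬p ∧ p) ∨ □((q → p) ∨ (p → q))), w0
2. ¬(¬p ∧ p), w0   [¬∨-rule on 1]
3. ¬□((q → p) ∨ (p → q)), w0   [¬∨-rule on 1]
4. ¬p, w0   [¬∧-rule on 2 (branches; this branch)]
5. ¬((q → p) ∨ (p → q)), w1   [¬□-rule on 3: fresh world w1, w0Rw1]
6. ¬(q → p), w1   [¬∨-rule on 5]
7. ¬(p → q), w1   [¬∨-rule on 5]
8. q, w1   [¬→-rule on 6]
9. ¬p, w1   [¬→-rule on 6]
10. p, w1   [¬→-rule on 7]
11. ¬q, w1   [¬→-rule on 7]
Accessibility: w0Rw0, w0Rw1, w1Rw0, w1Rw1
Branch closes: p and ¬p both at w1.
All branches of the negation close; one closing branch shown above.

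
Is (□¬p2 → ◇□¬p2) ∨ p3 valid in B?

Yes, valid

Tableau for the negation ¬((□¬p2 → ◇□¬p2) ∨ p3):
1. ¬((□¬p2 → ◇□¬p2) ∨ p3), 0
2. ¬(□¬p2 → ◇□¬p2), 0
3. ¬p3, 0
4. □¬p2, 0
5. ¬◇□¬p2, 0
6. ¬p2, 0
7. ¬□¬p2, 0
8. p2, 1
9. ¬p2, 1
Accessibility: 0R0, 0R1, 1R0, 1R1
Branch closes: p2 and ¬p2 both at 1.
All branches of the negation close; one closing branch shown above.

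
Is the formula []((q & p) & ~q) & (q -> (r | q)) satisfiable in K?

Yes, satisfiable

1. []((q & p) & ~q) & (q -> (r | q)), u
2. []((q & p) & ~q), u
3. q -> (r | q), u
4. r | q, u
5. q, u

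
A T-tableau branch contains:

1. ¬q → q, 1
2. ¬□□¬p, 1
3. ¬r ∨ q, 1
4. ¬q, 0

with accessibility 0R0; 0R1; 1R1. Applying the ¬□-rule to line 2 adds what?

a fresh world 2 with 1R2, and ¬□¬p at 2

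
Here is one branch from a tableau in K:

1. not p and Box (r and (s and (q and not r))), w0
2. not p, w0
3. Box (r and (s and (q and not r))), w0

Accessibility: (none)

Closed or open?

No, open

There is no literal clash: for every atom and world, at most one sign appears.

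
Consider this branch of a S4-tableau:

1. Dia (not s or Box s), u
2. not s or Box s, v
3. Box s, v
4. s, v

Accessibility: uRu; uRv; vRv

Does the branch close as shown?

Not closed

There is no literal clash: for every atom and world, at most one sign appears.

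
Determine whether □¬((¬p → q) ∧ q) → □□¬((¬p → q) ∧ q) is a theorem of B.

No, not valid

Tableau for the negation ¬(□¬((¬p → q) ∧ q) → □□¬((¬p → q) ∧ q)):
1. ¬(□¬((¬p → q) ∧ q) → □□¬((¬p → q) ∧ q)), 0
2. □¬((¬p → q) ∧ q), 0   [¬→-rule on 1]
3. ¬□□¬((¬p → q) ∧ q), 0   [¬→-rule on 1]
4. ¬((¬p → q) ∧ q), 0   [□-rule on 2 via 0R0]
5. ¬q, 0   [¬∧-rule on 4 (branches; this branch)]
6. ¬□¬((¬p → q) ∧ q), 1   [¬□-rule on 3: fresh world 1, 0R1]
7. ¬((¬p → q) ∧ q), 1   [□-rule on 2 via 0R1]
8. ¬q, 1   [¬∧-rule on 7 (branches; this branch)]
9. (¬p → q) ∧ q, 2   [¬□-rule on 6: fresh world 2, 1R2]
10. ¬p → q, 2   [∧-rule on 9]
11. q, 2   [∧-rule on 9]
Accessibility: 0R0, 0R1, 1R0, 1R1, 1R2, 2R1, 2R2
The negation has an open branch (countermodel exists).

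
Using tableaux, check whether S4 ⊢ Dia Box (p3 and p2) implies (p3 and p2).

Tableau for the negation not (Dia Box (p3 and p2) implies (p3 and p2)):
1. not (Dia Box (p3 and p2) implies (p3 and p2)), w0
2. Dia Box (p3 and p2), w0
3. not (p3 and p2), w0
4. not p2, w0
5. Box (p3 and p2), w1
6. p3 and p2, w1
7. p3, w1
8. p2, w1
Accessibility: w0Rw0, w0Rw1, w1Rw1
The negation has an open branch (countermodel exists).

No, not valid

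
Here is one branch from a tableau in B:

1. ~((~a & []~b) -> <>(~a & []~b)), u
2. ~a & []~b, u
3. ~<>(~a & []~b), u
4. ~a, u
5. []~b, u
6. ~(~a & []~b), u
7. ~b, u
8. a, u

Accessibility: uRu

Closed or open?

Closed

Both a and ~a appear at u.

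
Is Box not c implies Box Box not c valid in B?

Not valid

Tableau for the negation not (Box not c implies Box Box not c):
1. not (Box not c implies Box Box not c), w0
2. Box not c, w0   [neg-implies-rule on 1]
3. not Box Box not c, w0   [neg-implies-rule on 1]
4. not c, w0   [Box-rule on 2 via w0Rw0]
5. not Box not c, w1   [neg-Box-rule on 3: fresh world w1, w0Rw1]
6. not c, w1   [Box-rule on 2 via w0Rw1]
7. c, w2   [neg-Box-rule on 5: fresh world w2, w1Rw2]
Accessibility: w0Rw0, w0Rw1, w1Rw0, w1Rw1, w1Rw2, w2Rw1, w2Rw2
The negation has an open branch (countermodel exists).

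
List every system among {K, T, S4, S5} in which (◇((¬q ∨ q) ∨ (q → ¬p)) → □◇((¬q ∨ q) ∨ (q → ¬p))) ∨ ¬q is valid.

T, S4, S5

K-tableau for the negation ¬((◇((¬q ∨ q) ∨ (q → ¬p)) → □◇((¬q ∨ q) ∨ (q → ¬p))) ∨ ¬q):
1. ¬((◇((¬q ∨ q) ∨ (q → ¬p)) → □◇((¬q ∨ q) ∨ (q → ¬p))) ∨ ¬q), 0
2. ¬(◇((¬q ∨ q) ∨ (q → ¬p)) → □◇((¬q ∨ q) ∨ (q → ¬p))), 0
3. q, 0
4. ◇((¬q ∨ q) ∨ (q → ¬p)), 0
5. ¬□◇((¬q ∨ q) ∨ (q → ¬p)), 0
6. (¬q ∨ q) ∨ (q → ¬p), 1
7. q → ¬p, 1
8. ¬p, 1
9. ¬◇((¬q ∨ q) ∨ (q → ¬p)), 2
Accessibility: 0R1, 0R2
Complete open branch: countermodel on a K-frame, so not valid in K.
T-tableau for the negation ¬((◇((¬q ∨ q) ∨ (q → ¬p)) → □◇((¬q ∨ q) ∨ (q → ¬p))) ∨ ¬q):
1. ¬((◇((¬q ∨ q) ∨ (q → ¬p)) → □◇((¬q ∨ q) ∨ (q → ¬p))) ∨ ¬q), 0
2. ¬(◇((¬q ∨ q) ∨ (q → ¬p)) → □◇((¬q ∨ q) ∨ (q → ¬p))), 0
3. q, 0
4. ◇((¬q ∨ q) ∨ (q → ¬p)), 0
5. ¬□◇((¬q ∨ q) ∨ (q → ¬p)), 0
6. (¬q ∨ q) ∨ (q → ¬p), 1
7. q → ¬p, 1
8. ¬p, 1
9. ¬◇((¬q ∨ q) ∨ (q → ¬p)), 2
10. ¬((¬q ∨ q) ∨ (q → ¬p)), 2
11. ¬(¬q ∨ q), 2
12. ¬(q → ¬p), 2
13. q, 2
14. ¬q, 2
Accessibility: 0R0, 0R1, 0R2, 1R1, 2R2
Branch closes: q and ¬q both at 2.
Every branch closes (one shown): valid in T, hence also in S4, S5 (every theorem of T is a theorem of S4 and S5).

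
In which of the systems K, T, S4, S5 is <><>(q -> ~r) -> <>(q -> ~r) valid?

S4, S5

T-tableau for the negation ~(<><>(q -> ~r) -> <>(q -> ~r)):
1. ~(<><>(q -> ~r) -> <>(q -> ~r)), w0
2. <><>(q -> ~r), w0
3. ~<>(q -> ~r), w0
4. ~(q -> ~r), w0
5. q, w0
6. r, w0
7. <>(q -> ~r), w1
8. ~(q -> ~r), w1
9. q, w1
10. r, w1
11. q -> ~r, w2
12. ~r, w2
Accessibility: w0Rw0, w0Rw1, w1Rw1, w1Rw2, w2Rw2
Complete open branch: countermodel on a T-frame, so not valid in T, nor in K (the same frame is also a K-frame).
S4-tableau for the negation ~(<><>(q -> ~r) -> <>(q -> ~r)):
1. ~(<><>(q -> ~r) -> <>(q -> ~r)), w0
2. <><>(q -> ~r), w0
3. ~<>(q -> ~r), w0
4. ~(q -> ~r), w0
5. q, w0
6. r, w0
7. <>(q -> ~r), w1
8. ~(q -> ~r), w1
9. q, w1
10. r, w1
11. q -> ~r, w2
12. ~(q -> ~r), w2
13. q, w2
14. r, w2
15. ~r, w2
Accessibility: w0Rw0, w0Rw1, w0Rw2, w1Rw1, w1Rw2, w2Rw2
Branch closes: r and ~r both at w2.
Every branch closes (one shown): valid in S4, hence also in S5 (every theorem of S4 is a theorem of S5).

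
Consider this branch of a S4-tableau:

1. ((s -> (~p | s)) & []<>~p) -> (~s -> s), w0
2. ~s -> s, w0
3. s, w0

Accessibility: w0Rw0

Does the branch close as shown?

No atom appears with both signs at the same world.

Open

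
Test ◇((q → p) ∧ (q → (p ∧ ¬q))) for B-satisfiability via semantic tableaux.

1. ◇((q → p) ∧ (q → (p ∧ ¬q))), w0
2. (q → p) ∧ (q → (p ∧ ¬q)), w1   [◇-rule on 1: fresh world w1, w0Rw1]
3. q → p, w1   [∧-rule on 2]
4. q → (p ∧ ¬q), w1   [∧-rule on 2]
5. p, w1   [→-rule on 3 (branches; this branch)]
6. p ∧ ¬q, w1   [→-rule on 4 (branches; this branch)]
7. ¬q, w1   [∧-rule on 6]
Accessibility: w0Rw0, w0Rw1, w1Rw0, w1Rw1

Yes, satisfiable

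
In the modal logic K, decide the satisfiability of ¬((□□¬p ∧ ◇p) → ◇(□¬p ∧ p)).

1. ¬((□□¬p ∧ ◇p) → ◇(□¬p ∧ p)), u
2. □□¬p ∧ ◇p, u
3. ¬◇(□¬p ∧ p), u
4. □□¬p, u
5. ◇p, u
6. p, v
7. ¬(□¬p ∧ p), v
8. □¬p, v
9. ¬□¬p, v
10. p, w
11. ¬p, w
Accessibility: uRv, vRw
Branch closes: p and ¬p both at w.
Every branch closes; the branch above is one of them.

No, unsatisfiable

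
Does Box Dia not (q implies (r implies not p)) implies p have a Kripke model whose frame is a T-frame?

Satisfiable

1. Box Dia not (q implies (r implies not p)) implies p, w0
2. p, w0
Accessibility: w0Rw0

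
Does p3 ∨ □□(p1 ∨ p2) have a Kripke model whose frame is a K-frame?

1. p3 ∨ □□(p1 ∨ p2), w0
2. □□(p1 ∨ p2), w0

Yes, satisfiable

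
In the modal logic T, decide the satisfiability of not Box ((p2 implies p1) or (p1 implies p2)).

No, unsatisfiable

1. not Box ((p2 implies p1) or (p1 implies p2)), u
2. not ((p2 implies p1) or (p1 implies p2)), v   [neg-Box-rule on 1: fresh world v, uRv]
3. not (p2 implies p1), v   [neg-or-rule on 2]
4. not (p1 implies p2), v   [neg-or-rule on 2]
5. p2, v   [neg-implies-rule on 3]
6. not p1, v   [neg-implies-rule on 3]
7. p1, v   [neg-implies-rule on 4]
8. not p2, v   [neg-implies-rule on 4]
Accessibility: uRu, uRv, vRv
Branch closes: p1 and not p1 both at v.
All branches of the tableau close; one closing branch shown above.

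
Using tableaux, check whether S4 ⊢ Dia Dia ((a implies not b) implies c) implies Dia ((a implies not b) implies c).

Tableau for the negation not (Dia Dia ((a implies not b) implies c) implies Dia ((a implies not b) implies c)):
1. not (Dia Dia ((a implies not b) implies c) implies Dia ((a implies not b) implies c)), 0
2. Dia Dia ((a implies not b) implies c), 0
3. not Dia ((a implies not b) implies c), 0
4. not ((a implies not b) implies c), 0
5. a implies not b, 0
6. not c, 0
7. not b, 0
8. Dia ((a implies not b) implies c), 1
9. not ((a implies not b) implies c), 1
10. a implies not b, 1
11. not c, 1
12. not b, 1
13. (a implies not b) implies c, 2
14. not ((a implies not b) implies c), 2
15. a implies not b, 2
16. not c, 2
17. not (a implies not b), 2
18. a, 2
19. b, 2
20. not b, 2
Accessibility: 0R0, 0R1, 0R2, 1R1, 1R2, 2R2
Branch closes: b and not b both at 2.
All branches of the negation close; one closing branch shown above.

Valid in S4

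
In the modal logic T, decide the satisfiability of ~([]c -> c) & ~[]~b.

Unsatisfiable (every branch closes)

1. ~([]c -> c) & ~[]~b, u
2. ~([]c -> c), u   [&-rule on 1]
3. ~[]~b, u   [&-rule on 1]
4. []c, u   [~->-rule on 2]
5. ~c, u   [~->-rule on 2]
6. c, u   [[]-rule on 4 via uRu]
Accessibility: uRu
Branch closes: c and ~c both at u.
(One branch shown.) All branches close.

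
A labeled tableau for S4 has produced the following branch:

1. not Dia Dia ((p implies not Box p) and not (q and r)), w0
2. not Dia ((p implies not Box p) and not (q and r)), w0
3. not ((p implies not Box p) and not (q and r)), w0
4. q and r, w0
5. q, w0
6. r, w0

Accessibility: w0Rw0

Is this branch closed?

Open

There is no literal clash: for every atom and world, at most one sign appears.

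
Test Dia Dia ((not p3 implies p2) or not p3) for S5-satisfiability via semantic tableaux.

1. Dia Dia ((not p3 implies p2) or not p3), w0
2. Dia ((not p3 implies p2) or not p3), w1
3. (not p3 implies p2) or not p3, w2
4. not p3, w2
Accessibility: w0Rw0, w0Rw1, w0Rw2, w1Rw0, w1Rw1, w1Rw2, w2Rw0, w2Rw1, w2Rw2

Satisfiable (open branch found)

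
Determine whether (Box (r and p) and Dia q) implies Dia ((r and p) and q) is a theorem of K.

Valid in K

Tableau for the negation not ((Box (r and p) and Dia q) implies Dia ((r and p) and q)):
1. not ((Box (r and p) and Dia q) implies Dia ((r and p) and q)), u
2. Box (r and p) and Dia q, u   [neg-implies-rule on 1]
3. not Dia ((r and p) and q), u   [neg-implies-rule on 1]
4. Box (r and p), u   [and-rule on 2]
5. Dia q, u   [and-rule on 2]
6. q, v   [Dia-rule on 5: fresh world v, uRv]
7. not ((r and p) and q), v   [neg-Dia-rule on 3 via uRv]
8. r and p, v   [Box-rule on 4 via uRv]
9. r, v   [and-rule on 8]
10. p, v   [and-rule on 8]
11. not (r and p), v   [neg-and-rule on 7 (branches; this branch)]
12. not p, v   [neg-and-rule on 11 (branches; this branch)]
Accessibility: uRv
Branch closes: p and not p both at v.
Every branch of the negation's tableau closes; the branch above is one of them.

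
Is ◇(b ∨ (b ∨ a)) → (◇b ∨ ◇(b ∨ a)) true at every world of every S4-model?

Tableau for the negation ¬(◇(b ∨ (b ∨ a)) → (◇b ∨ ◇(b ∨ a))):
1. ¬(◇(b ∨ (b ∨ a)) → (◇b ∨ ◇(b ∨ a))), w0
2. ◇(b ∨ (b ∨ a)), w0
3. ¬(◇b ∨ ◇(b ∨ a)), w0
4. ¬◇b, w0
5. ¬◇(b ∨ a), w0
6. ¬b, w0
7. ¬(b ∨ a), w0
8. ¬a, w0
9. b ∨ (b ∨ a), w1
10. ¬b, w1
11. ¬(b ∨ a), w1
12. ¬a, w1
13. b ∨ a, w1
14. a, w1
Accessibility: w0Rw0, w0Rw1, w1Rw1
Branch closes: a and ¬a both at w1.
All branches of the negation close; one closing branch shown above.

Valid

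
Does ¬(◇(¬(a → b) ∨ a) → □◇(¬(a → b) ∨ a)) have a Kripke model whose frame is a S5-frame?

1. ¬(◇(¬(a → b) ∨ a) → □◇(¬(a → b) ∨ a)), u
2. ◇(¬(a → b) ∨ a), u
3. ¬□◇(¬(a → b) ∨ a), u
4. ¬(a → b) ∨ a, v
5. ¬(a → b), v
6. a, v
7. ¬b, v
8. ¬◇(¬(a → b) ∨ a), w
9. ¬(¬(a → b) ∨ a), u
10. a → b, u
11. ¬a, u
12. ¬(¬(a → b) ∨ a), v
13. a → b, v
14. ¬a, v
Accessibility: uRu, uRv, uRw, vRu, vRv, vRw, wRu, wRv, wRw
Branch closes: a and ¬a both at v.
(One branch shown.) All branches close.

Unsatisfiable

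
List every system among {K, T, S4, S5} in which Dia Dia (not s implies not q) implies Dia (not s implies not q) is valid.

S4-tableau for the negation not (Dia Dia (not s implies not q) implies Dia (not s implies not q)):
1. not (Dia Dia (not s implies not q) implies Dia (not s implies not q)), 0
2. Dia Dia (not s implies not q), 0   [neg-implies-rule on 1]
3. not Dia (not s implies not q), 0   [neg-implies-rule on 1]
4. not (not s implies not q), 0   [neg-Dia-rule on 3 via 0R0]
5. not s, 0   [neg-implies-rule on 4]
6. q, 0   [neg-implies-rule on 4]
7. Dia (not s implies not q), 1   [Dia-rule on 2: fresh world 1, 0R1]
8. not (not s implies not q), 1   [neg-Dia-rule on 3 via 0R1]
9. not s, 1   [neg-implies-rule on 8]
10. q, 1   [neg-implies-rule on 8]
11. not s implies not q, 2   [Dia-rule on 7: fresh world 2, 1R2]
12. not (not s implies not q), 2   [neg-Dia-rule on 3 via 0R2]
13. not s, 2   [neg-implies-rule on 12]
14. q, 2   [neg-implies-rule on 12]
15. not q, 2   [implies-rule on 11 (branches; this branch)]
Accessibility: 0R0, 0R1, 0R2, 1R1, 1R2, 2R2
Branch closes: q and not q both at 2.
Every branch closes (one shown): valid in S4, hence also in S5 (every theorem of S4 is a theorem of S5).
T-tableau for the negation not (Dia Dia (not s implies not q) implies Dia (not s implies not q)):
1. not (Dia Dia (not s implies not q) implies Dia (not s implies not q)), 0
2. Dia Dia (not s implies not q), 0   [neg-implies-rule on 1]
3. not Dia (not s implies not q), 0   [neg-implies-rule on 1]
4. not (not s implies not q), 0   [neg-Dia-rule on 3 via 0R0]
5. not s, 0   [neg-implies-rule on 4]
6. q, 0   [neg-implies-rule on 4]
7. Dia (not s implies not q), 1   [Dia-rule on 2: fresh world 1, 0R1]
8. not (not s implies not q), 1   [neg-Dia-rule on 3 via 0R1]
9. not s, 1   [neg-implies-rule on 8]
10. q, 1   [neg-implies-rule on 8]
11. not s implies not q, 2   [Dia-rule on 7: fresh world 2, 1R2]
12. not q, 2   [implies-rule on 11 (branches; this branch)]
Accessibility: 0R0, 0R1, 1R1, 1R2, 2R2
Complete open branch: countermodel on a T-frame, so not valid in T, nor in K (the same frame is also a K-frame).

S4, S5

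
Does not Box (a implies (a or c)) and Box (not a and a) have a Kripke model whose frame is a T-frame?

Unsatisfiable

1. not Box (a implies (a or c)) and Box (not a and a), u
2. not Box (a implies (a or c)), u
3. Box (not a and a), u
4. not a and a, u
5. not a, u
6. a, u
Accessibility: uRu
Branch closes: a and not a both at u.
Every branch closes; the branch above is one of them.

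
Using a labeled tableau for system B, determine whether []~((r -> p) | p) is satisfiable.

Yes, satisfiable

1. []~((r -> p) | p), w0
2. ~((r -> p) | p), w0   [[]-rule on 1 via w0Rw0]
3. ~(r -> p), w0   [~|-rule on 2]
4. ~p, w0   [~|-rule on 2]
5. r, w0   [~->-rule on 3]
Accessibility: w0Rw0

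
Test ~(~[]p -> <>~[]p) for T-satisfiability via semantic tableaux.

1. ~(~[]p -> <>~[]p), 0
2. ~[]p, 0
3. ~<>~[]p, 0
4. []p, 0
5. p, 0
6. ~p, 1
7. []p, 1
8. p, 1
Accessibility: 0R0, 0R1, 1R1
Branch closes: p and ~p both at 1.
All branches of the tableau close; one closing branch shown above.

Unsatisfiable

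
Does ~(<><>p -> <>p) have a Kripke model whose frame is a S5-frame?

Unsatisfiable (every branch closes)

1. ~(<><>p -> <>p), u
2. <><>p, u
3. ~<>p, u
4. ~p, u
5. <>p, v
6. ~p, v
7. p, w
8. ~p, w
Accessibility: uRu, uRv, uRw, vRu, vRv, vRw, wRu, wRv, wRw
Branch closes: p and ~p both at w.
(One branch shown.) All branches close.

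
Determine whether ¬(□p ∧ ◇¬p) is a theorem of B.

Yes, valid

Tableau for the negation □p ∧ ◇¬p:
1. □p ∧ ◇¬p, u
2. □p, u
3. ◇¬p, u
4. p, u
5. ¬p, v
6. p, v
Accessibility: uRu, uRv, vRu, vRv
Branch closes: p and ¬p both at v.
All branches of the negation close; one closing branch shown above.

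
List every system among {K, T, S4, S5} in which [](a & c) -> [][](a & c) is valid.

S4, S5

S4-tableau for the negation ~([](a & c) -> [][](a & c)):
1. ~([](a & c) -> [][](a & c)), w0
2. [](a & c), w0
3. ~[][](a & c), w0
4. a & c, w0
5. a, w0
6. c, w0
7. ~[](a & c), w1
8. a & c, w1
9. a, w1
10. c, w1
11. ~(a & c), w2
12. a & c, w2
13. a, w2
14. c, w2
15. ~c, w2
Accessibility: w0Rw0, w0Rw1, w0Rw2, w1Rw1, w1Rw2, w2Rw2
Branch closes: c and ~c both at w2.
Every branch closes (one shown): valid in S4, hence also in S5 (every theorem of S4 is a theorem of S5).
T-tableau for the negation ~([](a & c) -> [][](a & c)):
1. ~([](a & c) -> [][](a & c)), w0
2. [](a & c), w0
3. ~[][](a & c), w0
4. a & c, w0
5. a, w0
6. c, w0
7. ~[](a & c), w1
8. a & c, w1
9. a, w1
10. c, w1
11. ~(a & c), w2
12. ~c, w2
Accessibility: w0Rw0, w0Rw1, w1Rw1, w1Rw2, w2Rw2
Complete open branch: countermodel on a T-frame, so not valid in T, nor in K (the same frame is also a K-frame).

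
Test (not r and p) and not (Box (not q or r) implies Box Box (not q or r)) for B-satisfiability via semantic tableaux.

1. (not r and p) and not (Box (not q or r) implies Box Box (not q or r)), w0
2. not r and p, w0
3. not (Box (not q or r) implies Box Box (not q or r)), w0
4. not r, w0
5. p, w0
6. Box (not q or r), w0
7. not Box Box (not q or r), w0
8. not q or r, w0
9. not q, w0
10. not Box (not q or r), w1
11. not q or r, w1
12. r, w1
13. not (not q or r), w2
14. q, w2
15. not r, w2
Accessibility: w0Rw0, w0Rw1, w1Rw0, w1Rw1, w1Rw2, w2Rw1, w2Rw2

Satisfiable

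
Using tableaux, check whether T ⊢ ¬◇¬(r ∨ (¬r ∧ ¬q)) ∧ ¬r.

Tableau for the negation ¬(¬◇¬(r ∨ (¬r ∧ ¬q)) ∧ ¬r):
1. ¬(¬◇¬(r ∨ (¬r ∧ ¬q)) ∧ ¬r), 0
2. r, 0
Accessibility: 0R0
The negation has an open branch (countermodel exists).

No, not valid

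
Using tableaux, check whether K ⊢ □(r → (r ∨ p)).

Tableau for the negation ¬□(r → (r ∨ p)):
1. ¬□(r → (r ∨ p)), w0
2. ¬(r → (r ∨ p)), w1
3. r, w1
4. ¬(r ∨ p), w1
5. ¬r, w1
6. ¬p, w1
Accessibility: w0Rw1
Branch closes: r and ¬r both at w1.
Every branch of the negation's tableau closes; the branch above is one of them.

Valid in K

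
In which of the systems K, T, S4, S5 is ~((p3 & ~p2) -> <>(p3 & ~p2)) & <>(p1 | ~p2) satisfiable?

K

K-tableau for the formula:
1. ~((p3 & ~p2) -> <>(p3 & ~p2)) & <>(p1 | ~p2), 0
2. ~((p3 & ~p2) -> <>(p3 & ~p2)), 0
3. <>(p1 | ~p2), 0
4. p3 & ~p2, 0
5. ~<>(p3 & ~p2), 0
6. p3, 0
7. ~p2, 0
8. p1 | ~p2, 1
9. ~(p3 & ~p2), 1
10. ~p2, 1
11. ~p3, 1
Accessibility: 0R1
Complete open branch: satisfiable in K.
T-tableau for the formula:
1. ~((p3 & ~p2) -> <>(p3 & ~p2)) & <>(p1 | ~p2), 0
2. ~((p3 & ~p2) -> <>(p3 & ~p2)), 0
3. <>(p1 | ~p2), 0
4. p3 & ~p2, 0
5. ~<>(p3 & ~p2), 0
6. p3, 0
7. ~p2, 0
8. ~(p3 & ~p2), 0
9. p2, 0
Accessibility: 0R0
Branch closes: p2 and ~p2 both at 0.
Every branch closes (one shown): unsatisfiable in T, hence also in S4, S5 (every S4/S5-frame is a T-frame).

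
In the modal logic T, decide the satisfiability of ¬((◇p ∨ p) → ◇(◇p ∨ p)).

Unsatisfiable (every branch closes)

1. ¬((◇p ∨ p) → ◇(◇p ∨ p)), u
2. ◇p ∨ p, u   [¬→-rule on 1]
3. ¬◇(◇p ∨ p), u   [¬→-rule on 1]
4. ¬(◇p ∨ p), u   [¬◇-rule on 3 via uRu]
5. ¬◇p, u   [¬∨-rule on 4]
6. ¬p, u   [¬∨-rule on 4]
7. ◇p, u   [∨-rule on 2 (branches; this branch)]
8. p, v   [◇-rule on 7: fresh world v, uRv]
9. ¬(◇p ∨ p), v   [¬◇-rule on 3 via uRv]
10. ¬◇p, v   [¬∨-rule on 9]
11. ¬p, v   [¬∨-rule on 9]
Accessibility: uRu, uRv, vRv
Branch closes: p and ¬p both at v.
(One branch shown.) All branches close.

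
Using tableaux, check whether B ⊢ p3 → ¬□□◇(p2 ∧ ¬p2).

Yes, valid

Tableau for the negation ¬(p3 → ¬□□◇(p2 ∧ ¬p2)):
1. ¬(p3 → ¬□□◇(p2 ∧ ¬p2)), u
2. p3, u
3. □□◇(p2 ∧ ¬p2), u
4. □◇(p2 ∧ ¬p2), u
5. ◇(p2 ∧ ¬p2), u
6. p2 ∧ ¬p2, v
7. p2, v
8. ¬p2, v
Accessibility: uRu, uRv, vRu, vRv
Branch closes: p2 and ¬p2 both at v.
All branches of the negation close; one closing branch shown above.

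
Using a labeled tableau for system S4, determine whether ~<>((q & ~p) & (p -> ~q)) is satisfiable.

1. ~<>((q & ~p) & (p -> ~q)), u
2. ~((q & ~p) & (p -> ~q)), u   [~<>-rule on 1 via uRu]
3. ~(p -> ~q), u   [~&-rule on 2 (branches; this branch)]
4. p, u   [~->-rule on 3]
5. q, u   [~->-rule on 3]
Accessibility: uRu

Satisfiable (open branch found)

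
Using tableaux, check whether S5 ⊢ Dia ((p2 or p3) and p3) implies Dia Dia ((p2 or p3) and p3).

Valid

Tableau for the negation not (Dia ((p2 or p3) and p3) implies Dia Dia ((p2 or p3) and p3)):
1. not (Dia ((p2 or p3) and p3) implies Dia Dia ((p2 or p3) and p3)), w0
2. Dia ((p2 or p3) and p3), w0   [neg-implies-rule on 1]
3. not Dia Dia ((p2 or p3) and p3), w0   [neg-implies-rule on 1]
4. not Dia ((p2 or p3) and p3), w0   [neg-Dia-rule on 3 via w0Rw0]
5. not ((p2 or p3) and p3), w0   [neg-Dia-rule on 4 via w0Rw0]
6. not (p2 or p3), w0   [neg-and-rule on 5 (branches; this branch)]
7. not p2, w0   [neg-or-rule on 6]
8. not p3, w0   [neg-or-rule on 6]
9. (p2 or p3) and p3, w1   [Dia-rule on 2: fresh world w1, w0Rw1]
10. p2 or p3, w1   [and-rule on 9]
11. p3, w1   [and-rule on 9]
12. not Dia ((p2 or p3) and p3), w1   [neg-Dia-rule on 3 via w0Rw1]
13. not ((p2 or p3) and p3), w1   [neg-Dia-rule on 4 via w0Rw1]
14. not (p2 or p3), w1   [neg-and-rule on 13 (branches; this branch)]
15. not p2, w1   [neg-or-rule on 14]
16. not p3, w1   [neg-or-rule on 14]
Accessibility: w0Rw0, w0Rw1, w1Rw0, w1Rw1
Branch closes: p3 and not p3 both at w1.
Every branch of the negation's tableau closes; the branch above is one of them.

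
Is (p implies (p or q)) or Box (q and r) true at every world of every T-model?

Yes, valid

Tableau for the negation not ((p implies (p or q)) or Box (q and r)):
1. not ((p implies (p or q)) or Box (q and r)), u
2. not (p implies (p or q)), u
3. not Box (q and r), u
4. p, u
5. not (p or q), u
6. not p, u
7. not q, u
Accessibility: uRu
Branch closes: p and not p both at u.
Every branch of the negation's tableau closes; the branch above is one of them.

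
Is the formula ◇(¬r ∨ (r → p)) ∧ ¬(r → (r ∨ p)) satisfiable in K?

1. ◇(¬r ∨ (r → p)) ∧ ¬(r → (r ∨ p)), u
2. ◇(¬r ∨ (r → p)), u
3. ¬(r → (r ∨ p)), u
4. r, u
5. ¬(r ∨ p), u
6. ¬r, u
7. ¬p, u
Branch closes: r and ¬r both at u.
All branches of the tableau close; one closing branch shown above.

Unsatisfiable (every branch closes)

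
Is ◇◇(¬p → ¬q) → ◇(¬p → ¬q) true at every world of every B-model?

Tableau for the negation ¬(◇◇(¬p → ¬q) → ◇(¬p → ¬q)):
1. ¬(◇◇(¬p → ¬q) → ◇(¬p → ¬q)), 0
2. ◇◇(¬p → ¬q), 0
3. ¬◇(¬p → ¬q), 0
4. ¬(¬p → ¬q), 0
5. ¬p, 0
6. q, 0
7. ◇(¬p → ¬q), 1
8. ¬(¬p → ¬q), 1
9. ¬p, 1
10. q, 1
11. ¬p → ¬q, 2
12. ¬q, 2
Accessibility: 0R0, 0R1, 1R0, 1R1, 1R2, 2R1, 2R2
The negation has an open branch (countermodel exists).

Not valid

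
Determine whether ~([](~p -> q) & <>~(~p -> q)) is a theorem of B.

Tableau for the negation [](~p -> q) & <>~(~p -> q):
1. [](~p -> q) & <>~(~p -> q), w0
2. [](~p -> q), w0
3. <>~(~p -> q), w0
4. ~p -> q, w0
5. q, w0
6. ~(~p -> q), w1
7. ~p, w1
8. ~q, w1
9. ~p -> q, w1
10. q, w1
Accessibility: w0Rw0, w0Rw1, w1Rw0, w1Rw1
Branch closes: q and ~q both at w1.
Every branch of the negation's tableau closes; the branch above is one of them.

Valid in B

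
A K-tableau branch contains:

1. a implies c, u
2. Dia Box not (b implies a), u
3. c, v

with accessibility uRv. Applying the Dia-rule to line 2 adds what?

a fresh world w with uRw, and Box not (b implies a) at w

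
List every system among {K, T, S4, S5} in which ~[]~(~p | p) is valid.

T-tableau for the negation []~(~p | p):
1. []~(~p | p), 0
2. ~(~p | p), 0   [[]-rule on 1 via 0R0]
3. p, 0   [~|-rule on 2]
4. ~p, 0   [~|-rule on 2]
Accessibility: 0R0
Branch closes: p and ~p both at 0.
Every branch closes (one shown): valid in T, hence also in S4, S5 (every theorem of T is a theorem of S4 and S5).
K-tableau for the negation []~(~p | p):
1. []~(~p | p), 0
Complete open branch: countermodel on a K-frame, so not valid in K.

T, S4, S5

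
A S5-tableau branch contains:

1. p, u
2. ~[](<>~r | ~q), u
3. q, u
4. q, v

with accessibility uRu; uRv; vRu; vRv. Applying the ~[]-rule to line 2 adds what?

a fresh world w with uRw, and ~(<>~r | ~q) at w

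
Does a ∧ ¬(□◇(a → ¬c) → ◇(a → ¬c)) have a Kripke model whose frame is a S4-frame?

Unsatisfiable

1. a ∧ ¬(□◇(a → ¬c) → ◇(a → ¬c)), u
2. a, u
3. ¬(□◇(a → ¬c) → ◇(a → ¬c)), u
4. □◇(a → ¬c), u
5. ¬◇(a → ¬c), u
6. ◇(a → ¬c), u
7. ¬(a → ¬c), u
8. c, u
9. a → ¬c, v
10. ◇(a → ¬c), v
11. ¬(a → ¬c), v
12. a, v
13. c, v
14. ¬c, v
Accessibility: uRu, uRv, vRv
Branch closes: c and ¬c both at v.
Every branch closes; the branch above is one of them.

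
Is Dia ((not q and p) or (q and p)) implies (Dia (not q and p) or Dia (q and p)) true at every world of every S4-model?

Yes, valid

Tableau for the negation not (Dia ((not q and p) or (q and p)) implies (Dia (not q and p) or Dia (q and p))):
1. not (Dia ((not q and p) or (q and p)) implies (Dia (not q and p) or Dia (q and p))), u
2. Dia ((not q and p) or (q and p)), u
3. not (Dia (not q and p) or Dia (q and p)), u
4. not Dia (not q and p), u
5. not Dia (q and p), u
6. not (not q and p), u
7. not (q and p), u
8. not p, u
9. (not q and p) or (q and p), v
10. not (not q and p), v
11. not (q and p), v
12. q and p, v
13. q, v
14. p, v
15. not p, v
Accessibility: uRu, uRv, vRv
Branch closes: p and not p both at v.
Every branch of the negation's tableau closes; the branch above is one of them.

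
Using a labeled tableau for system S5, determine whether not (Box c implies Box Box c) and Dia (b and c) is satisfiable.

1. not (Box c implies Box Box c) and Dia (b and c), 0
2. not (Box c implies Box Box c), 0
3. Dia (b and c), 0
4. Box c, 0
5. not Box Box c, 0
6. c, 0
7. b and c, 1
8. b, 1
9. c, 1
10. not Box c, 2
11. c, 2
12. not c, 3
13. c, 3
Accessibility: 0R0, 0R1, 0R2, 0R3, 1R0, 1R1, 1R2, 1R3, 2R0, 2R1, 2R2, 2R3, 3R0, 3R1, 3R2, 3R3
Branch closes: c and not c both at 3.
Every branch closes; the branch above is one of them.

Unsatisfiable (every branch closes)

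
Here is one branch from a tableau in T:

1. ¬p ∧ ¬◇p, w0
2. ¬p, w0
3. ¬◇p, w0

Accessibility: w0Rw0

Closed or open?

There is no literal clash: for every atom and world, at most one sign appears.

No, open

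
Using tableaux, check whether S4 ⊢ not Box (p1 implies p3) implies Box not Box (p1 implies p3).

Tableau for the negation not (not Box (p1 implies p3) implies Box not Box (p1 implies p3)):
1. not (not Box (p1 implies p3) implies Box not Box (p1 implies p3)), u
2. not Box (p1 implies p3), u
3. not Box not Box (p1 implies p3), u
4. not (p1 implies p3), v
5. p1, v
6. not p3, v
7. Box (p1 implies p3), w
8. p1 implies p3, w
9. p3, w
Accessibility: uRu, uRv, uRw, vRv, wRw
The negation has an open branch (countermodel exists).

No, not valid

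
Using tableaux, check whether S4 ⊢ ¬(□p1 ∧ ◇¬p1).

Valid

Tableau for the negation □p1 ∧ ◇¬p1:
1. □p1 ∧ ◇¬p1, u
2. □p1, u
3. ◇¬p1, u
4. p1, u
5. ¬p1, v
6. p1, v
Accessibility: uRu, uRv, vRv
Branch closes: p1 and ¬p1 both at v.
Every branch of the negation's tableau closes; the branch above is one of them.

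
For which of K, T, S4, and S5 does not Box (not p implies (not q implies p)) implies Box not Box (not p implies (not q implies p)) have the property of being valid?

S5

S5-tableau for the negation not (not Box (not p implies (not q implies p)) implies Box not Box (not p implies (not q implies p))):
1. not (not Box (not p implies (not q implies p)) implies Box not Box (not p implies (not q implies p))), 0
2. not Box (not p implies (not q implies p)), 0   [neg-implies-rule on 1]
3. not Box not Box (not p implies (not q implies p)), 0   [neg-implies-rule on 1]
4. not (not p implies (not q implies p)), 1   [neg-Box-rule on 2: fresh world 1, 0R1]
5. not p, 1   [neg-implies-rule on 4]
6. not (not q implies p), 1   [neg-implies-rule on 4]
7. not q, 1   [neg-implies-rule on 6]
8. Box (not p implies (not q implies p)), 2   [neg-Box-rule on 3: fresh world 2, 0R2]
9. not p implies (not q implies p), 0   [Box-rule on 8 via 2R0]
10. not p implies (not q implies p), 1   [Box-rule on 8 via 2R1]
11. not p implies (not q implies p), 2   [Box-rule on 8 via 2R2]
12. not q implies p, 0   [implies-rule on 9 (branches; this branch)]
13. not q implies p, 1   [implies-rule on 10 (branches; this branch)]
14. not q implies p, 2   [implies-rule on 11 (branches; this branch)]
15. p, 0   [implies-rule on 12 (branches; this branch)]
16. p, 1   [implies-rule on 13 (branches; this branch)]
Accessibility: 0R0, 0R1, 0R2, 1R0, 1R1, 1R2, 2R0, 2R1, 2R2
Branch closes: p and not p both at 1.
Every branch closes (one shown): valid in S5.
S4-tableau for the negation not (not Box (not p implies (not q implies p)) implies Box not Box (not p implies (not q implies p))):
1. not (not Box (not p implies (not q implies p)) implies Box not Box (not p implies (not q implies p))), 0
2. not Box (not p implies (not q implies p)), 0   [neg-implies-rule on 1]
3. not Box not Box (not p implies (not q implies p)), 0   [neg-implies-rule on 1]
4. not (not p implies (not q implies p)), 1   [neg-Box-rule on 2: fresh world 1, 0R1]
5. not p, 1   [neg-implies-rule on 4]
6. not (not q implies p), 1   [neg-implies-rule on 4]
7. not q, 1   [neg-implies-rule on 6]
8. Box (not p implies (not q implies p)), 2   [neg-Box-rule on 3: fresh world 2, 0R2]
9. not p implies (not q implies p), 2   [Box-rule on 8 via 2R2]
10. not q implies p, 2   [implies-rule on 9 (branches; this branch)]
11. p, 2   [implies-rule on 10 (branches; this branch)]
Accessibility: 0R0, 0R1, 0R2, 1R1, 2R2
Complete open branch: countermodel on an S4-frame, so not valid in S4, nor in K, T (the same frame is also a K-frame and a T-frame).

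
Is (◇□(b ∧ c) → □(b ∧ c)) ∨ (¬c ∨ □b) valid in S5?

Tableau for the negation ¬((◇□(b ∧ c) → □(b ∧ c)) ∨ (¬c ∨ □b)):
1. ¬((◇□(b ∧ c) → □(b ∧ c)) ∨ (¬c ∨ □b)), 0
2. ¬(◇□(b ∧ c) → □(b ∧ c)), 0
3. ¬(¬c ∨ □b), 0
4. ◇□(b ∧ c), 0
5. ¬□(b ∧ c), 0
6. c, 0
7. ¬□b, 0
8. □(b ∧ c), 1
9. b ∧ c, 0
10. b, 0
11. b ∧ c, 1
12. b, 1
13. c, 1
14. ¬(b ∧ c), 2
15. b ∧ c, 2
16. b, 2
17. c, 2
18. ¬c, 2
Accessibility: 0R0, 0R1, 0R2, 1R0, 1R1, 1R2, 2R0, 2R1, 2R2
Branch closes: c and ¬c both at 2.
All branches of the negation close; one closing branch shown above.

Valid in S5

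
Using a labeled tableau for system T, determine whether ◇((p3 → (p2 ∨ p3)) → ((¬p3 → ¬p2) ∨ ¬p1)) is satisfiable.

1. ◇((p3 → (p2 ∨ p3)) → ((¬p3 → ¬p2) ∨ ¬p1)), u
2. (p3 → (p2 ∨ p3)) → ((¬p3 → ¬p2) ∨ ¬p1), v
3. (¬p3 → ¬p2) ∨ ¬p1, v
4. ¬p1, v
Accessibility: uRu, uRv, vRv

Satisfiable (open branch found)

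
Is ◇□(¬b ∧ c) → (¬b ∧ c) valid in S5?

Tableau for the negation ¬(◇□(¬b ∧ c) → (¬b ∧ c)):
1. ¬(◇□(¬b ∧ c) → (¬b ∧ c)), 0
2. ◇□(¬b ∧ c), 0   [¬→-rule on 1]
3. ¬(¬b ∧ c), 0   [¬→-rule on 1]
4. ¬c, 0   [¬∧-rule on 3 (branches; this branch)]
5. □(¬b ∧ c), 1   [◇-rule on 2: fresh world 1, 0R1]
6. ¬b ∧ c, 0   [□-rule on 5 via 1R0]
7. ¬b, 0   [∧-rule on 6]
8. c, 0   [∧-rule on 6]
Accessibility: 0R0, 0R1, 1R0, 1R1
Branch closes: c and ¬c both at 0.
Every branch of the negation's tableau closes; the branch above is one of them.

Valid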